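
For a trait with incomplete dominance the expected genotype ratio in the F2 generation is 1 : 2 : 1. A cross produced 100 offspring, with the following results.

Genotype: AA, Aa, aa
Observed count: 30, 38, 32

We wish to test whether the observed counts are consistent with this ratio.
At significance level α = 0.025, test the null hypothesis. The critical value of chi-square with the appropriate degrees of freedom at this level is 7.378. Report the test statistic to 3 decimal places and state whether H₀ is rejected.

Ratio total = 4. Expected counts: 100×1/4 = 25, 100×2/4 = 50, 100×1/4 = 25.
cat         O        E   (O−E)²/E
AA         30       25     1.0000
Aa         38       50     2.8800
aa         32       25     1.9600
Sum = 5.840
df = 2. Since 5.840 < 7.378, we do not reject H₀.

5.840; do not reject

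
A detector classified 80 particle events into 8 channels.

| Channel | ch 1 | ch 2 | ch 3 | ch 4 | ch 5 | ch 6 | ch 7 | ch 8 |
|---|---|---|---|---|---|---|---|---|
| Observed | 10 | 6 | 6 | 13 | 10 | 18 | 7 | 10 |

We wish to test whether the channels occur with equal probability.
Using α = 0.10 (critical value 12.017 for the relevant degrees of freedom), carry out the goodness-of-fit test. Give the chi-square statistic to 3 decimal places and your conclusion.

Under H₀ each category has probability 1/8, so each expected count is 80/8 = 10.
ch 1: (10 − 10)²/10 = 0/10 = 0.0000
ch 2: (6 − 10)²/10 = 16/10 = 1.6000
ch 3: (6 − 10)²/10 = 16/10 = 1.6000
ch 4: (13 − 10)²/10 = 9/10 = 0.9000
ch 5: (10 − 10)²/10 = 0/10 = 0.0000
ch 6: (18 − 10)²/10 = 64/10 = 6.4000
ch 7: (7 − 10)²/10 = 9/10 = 0.9000
ch 8: (10 − 10)²/10 = 0/10 = 0.0000
Sum = 11.400
df = 7. Since 11.400 < 12.017, we do not reject H₀.

11.400; do not reject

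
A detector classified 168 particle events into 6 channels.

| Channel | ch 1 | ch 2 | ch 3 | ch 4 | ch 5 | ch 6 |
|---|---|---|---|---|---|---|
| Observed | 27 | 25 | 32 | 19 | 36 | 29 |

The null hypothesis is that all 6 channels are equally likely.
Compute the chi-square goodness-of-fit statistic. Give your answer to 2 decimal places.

6.14

Expected count for each of the 6 categories: 168/6 = 28.
cat         O        E   (O−E)²/E
ch 1       27       28      0.036
ch 2       25       28      0.321
ch 3       32       28      0.571
ch 4       19       28      2.893
ch 5       36       28      2.286
ch 6       29       28      0.036
Sum = 6.14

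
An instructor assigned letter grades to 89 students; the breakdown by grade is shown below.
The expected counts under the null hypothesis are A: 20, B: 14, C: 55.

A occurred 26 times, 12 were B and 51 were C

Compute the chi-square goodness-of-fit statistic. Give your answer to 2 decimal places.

2.38

A: (26 − 20)²/20 = 36/20 = 1.800
B: (12 − 14)²/14 = 4/14 = 0.286
C: (51 − 55)²/55 = 16/55 = 0.291
Sum = 2.38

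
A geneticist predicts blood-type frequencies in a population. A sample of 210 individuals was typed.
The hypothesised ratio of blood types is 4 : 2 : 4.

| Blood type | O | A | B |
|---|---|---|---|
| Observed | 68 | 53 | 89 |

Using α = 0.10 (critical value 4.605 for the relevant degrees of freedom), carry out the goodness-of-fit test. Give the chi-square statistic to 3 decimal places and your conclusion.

Ratio total = 10. Expected counts: 210×4/10 = 84, 210×2/10 = 42, 210×4/10 = 84.
O: (68 − 84)²/84 = 256/84 = 3.0476
A: (53 − 42)²/42 = 121/42 = 2.8810
B: (89 − 84)²/84 = 25/84 = 0.2976
Sum = 6.226
df = 2. Since 6.226 > 4.605, we reject H₀.

6.226; reject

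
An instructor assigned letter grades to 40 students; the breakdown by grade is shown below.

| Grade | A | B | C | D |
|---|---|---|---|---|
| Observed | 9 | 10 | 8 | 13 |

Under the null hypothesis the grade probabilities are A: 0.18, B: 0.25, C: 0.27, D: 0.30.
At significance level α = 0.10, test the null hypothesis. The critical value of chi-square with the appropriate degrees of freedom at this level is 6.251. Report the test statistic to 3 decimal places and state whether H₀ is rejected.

Expected counts E_i = n·p_i: 40×0.18 = 7.2, 40×0.25 = 10, 40×0.27 = 10.8, 40×0.30 = 12.
cat         O        E   (O−E)²/E
A           9      7.2     0.4500
B          10       10     0.0000
C           8     10.8     0.7259
D          13       12     0.0833
Sum = 1.259
df = 3. Since 1.259 < 6.251, we do not reject H₀.

1.259; do not reject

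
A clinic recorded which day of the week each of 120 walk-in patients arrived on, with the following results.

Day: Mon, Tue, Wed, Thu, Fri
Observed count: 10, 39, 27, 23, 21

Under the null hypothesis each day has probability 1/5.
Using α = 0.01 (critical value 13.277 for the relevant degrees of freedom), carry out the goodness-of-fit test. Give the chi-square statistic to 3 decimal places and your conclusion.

18.333; reject

Under H₀ each category has probability 1/5, so each expected count is 120/5 = 24.
χ² = (10−24)²/24 + (39−24)²/24 + (27−24)²/24 + (23−24)²/24 + (21−24)²/24
   = 8.1667 + 9.3750 + 0.3750 + 0.0417 + 0.3750
Sum = 18.333
df = 4. Since 18.333 > 13.277, we reject H₀.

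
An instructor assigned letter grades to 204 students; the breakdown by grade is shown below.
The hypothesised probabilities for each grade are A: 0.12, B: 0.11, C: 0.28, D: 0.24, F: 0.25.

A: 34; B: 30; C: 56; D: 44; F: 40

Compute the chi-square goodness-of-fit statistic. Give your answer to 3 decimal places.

9.146

Expected counts E_i = n·p_i: 204×0.12 = 24.48, 204×0.11 = 22.44, 204×0.28 = 57.12, 204×0.24 = 48.96, 204×0.25 = 51.
cat         O        E   (O−E)²/E
A          34    24.48     3.7022
B          30    22.44     2.5470
C          56    57.12     0.0220
D          44    48.96     0.5025
F          40       51     2.3725
Sum = 9.146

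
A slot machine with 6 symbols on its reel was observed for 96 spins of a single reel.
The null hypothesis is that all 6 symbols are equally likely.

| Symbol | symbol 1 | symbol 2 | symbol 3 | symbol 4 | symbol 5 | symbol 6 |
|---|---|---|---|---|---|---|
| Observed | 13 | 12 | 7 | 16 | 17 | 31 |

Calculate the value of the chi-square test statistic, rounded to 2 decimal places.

20.75

Expected count for each of the 6 categories: 96/6 = 16.
symbol 1: (13 − 16)²/16 = 9/16 = 0.563
symbol 2: (12 − 16)²/16 = 16/16 = 1.000
symbol 3: (7 − 16)²/16 = 81/16 = 5.063
symbol 4: (16 − 16)²/16 = 0/16 = 0.000
symbol 5: (17 − 16)²/16 = 1/16 = 0.063
symbol 6: (31 − 16)²/16 = 225/16 = 14.063
Sum = 20.75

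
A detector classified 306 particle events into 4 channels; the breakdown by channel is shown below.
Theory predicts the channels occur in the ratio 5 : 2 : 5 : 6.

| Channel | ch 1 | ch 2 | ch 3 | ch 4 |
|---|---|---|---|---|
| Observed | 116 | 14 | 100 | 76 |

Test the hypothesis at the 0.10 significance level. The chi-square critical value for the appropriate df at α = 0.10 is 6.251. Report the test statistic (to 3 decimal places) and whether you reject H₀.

32.345; reject

Ratio total = 18. Expected counts: 306×5/18 = 85, 306×2/18 = 34, 306×5/18 = 85, 306×6/18 = 102.
ch 1: (116 − 85)²/85 = 961/85 = 11.3059
ch 2: (14 − 34)²/34 = 400/34 = 11.7647
ch 3: (100 − 85)²/85 = 225/85 = 2.6471
ch 4: (76 − 102)²/102 = 676/102 = 6.6275
Sum = 32.345
df = 3. Since 32.345 > 6.251, we reject H₀.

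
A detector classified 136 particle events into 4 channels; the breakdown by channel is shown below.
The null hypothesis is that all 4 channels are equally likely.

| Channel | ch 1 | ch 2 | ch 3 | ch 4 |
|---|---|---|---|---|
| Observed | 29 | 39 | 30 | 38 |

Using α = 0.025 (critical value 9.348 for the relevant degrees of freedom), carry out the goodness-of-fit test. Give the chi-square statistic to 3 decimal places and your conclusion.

2.412; do not reject

Expected count for each of the 4 categories: 136/4 = 34.
ch 1: (29 − 34)²/34 = 25/34 = 0.7353
ch 2: (39 − 34)²/34 = 25/34 = 0.7353
ch 3: (30 − 34)²/34 = 16/34 = 0.4706
ch 4: (38 − 34)²/34 = 16/34 = 0.4706
Sum = 2.412
df = 3. Since 2.412 < 9.348, we do not reject H₀.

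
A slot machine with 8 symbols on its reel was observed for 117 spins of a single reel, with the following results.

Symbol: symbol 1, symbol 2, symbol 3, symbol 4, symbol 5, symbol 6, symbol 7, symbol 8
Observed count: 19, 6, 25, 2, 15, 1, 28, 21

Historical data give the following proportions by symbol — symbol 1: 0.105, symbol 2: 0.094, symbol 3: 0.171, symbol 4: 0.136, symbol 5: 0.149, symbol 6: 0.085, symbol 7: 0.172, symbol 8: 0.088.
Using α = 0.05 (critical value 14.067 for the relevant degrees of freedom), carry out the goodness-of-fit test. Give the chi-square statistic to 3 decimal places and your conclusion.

41.947; reject

Expected counts E_i = n·p_i: 117×0.105 = 12.285, 117×0.094 = 10.998, 117×0.171 = 20.007, 117×0.136 = 15.912, 117×0.149 = 17.433, 117×0.085 = 9.945, 117×0.172 = 20.124, 117×0.088 = 10.296.
χ² = (19−12.285)²/12.285 + (6−10.998)²/10.998 + (25−20.007)²/20.007 + (2−15.912)²/15.912 + (15−17.433)²/17.433 + (1−9.945)²/9.945 + (28−20.124)²/20.124 + (21−10.296)²/10.296
   = 3.6704 + 2.2713 + 1.2461 + 12.1634 + 0.3396 + 8.0456 + 3.0825 + 11.1282
Sum = 41.947
df = 7. Since 41.947 > 14.067, we reject H₀.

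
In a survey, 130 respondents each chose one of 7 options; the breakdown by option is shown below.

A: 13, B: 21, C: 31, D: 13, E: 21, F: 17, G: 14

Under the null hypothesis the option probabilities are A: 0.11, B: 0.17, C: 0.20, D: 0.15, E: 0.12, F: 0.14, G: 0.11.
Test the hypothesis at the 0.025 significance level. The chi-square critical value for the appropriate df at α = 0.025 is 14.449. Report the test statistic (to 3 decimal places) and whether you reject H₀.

5.256; do not reject

Expected counts E_i = n·p_i: 130×0.11 = 14.3, 130×0.17 = 22.1, 130×0.20 = 26, 130×0.15 = 19.5, 130×0.12 = 15.6, 130×0.14 = 18.2, 130×0.11 = 14.3.
A: (13 − 14.3)²/14.3 = 1.69/14.3 = 0.1182
B: (21 − 22.1)²/22.1 = 1.21/22.1 = 0.0548
C: (31 − 26)²/26 = 25/26 = 0.9615
D: (13 − 19.5)²/19.5 = 42.25/19.5 = 2.1667
E: (21 − 15.6)²/15.6 = 29.16/15.6 = 1.8692
F: (17 − 18.2)²/18.2 = 1.44/18.2 = 0.0791
G: (14 − 14.3)²/14.3 = 0.09/14.3 = 0.0063
Sum = 5.256
df = 6. Since 5.256 < 14.449, we do not reject H₀.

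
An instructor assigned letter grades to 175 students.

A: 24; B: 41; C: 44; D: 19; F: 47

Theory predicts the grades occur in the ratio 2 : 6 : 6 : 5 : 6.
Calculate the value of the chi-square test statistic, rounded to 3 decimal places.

15.171

Ratio total = 25. Expected counts: 175×2/25 = 14, 175×6/25 = 42, 175×6/25 = 42, 175×5/25 = 35, 175×6/25 = 42.
A: (24 − 14)²/14 = 100/14 = 7.1429
B: (41 − 42)²/42 = 1/42 = 0.0238
C: (44 − 42)²/42 = 4/42 = 0.0952
D: (19 − 35)²/35 = 256/35 = 7.3143
F: (47 − 42)²/42 = 25/42 = 0.5952
Sum = 15.171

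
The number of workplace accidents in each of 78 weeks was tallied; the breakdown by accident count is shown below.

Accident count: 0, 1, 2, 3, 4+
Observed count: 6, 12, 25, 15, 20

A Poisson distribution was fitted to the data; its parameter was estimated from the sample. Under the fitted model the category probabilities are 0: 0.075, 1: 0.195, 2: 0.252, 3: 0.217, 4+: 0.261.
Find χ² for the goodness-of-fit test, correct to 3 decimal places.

Expected counts E_i = n·p_i: 78×0.075 = 5.85, 78×0.195 = 15.21, 78×0.252 = 19.656, 78×0.217 = 16.926, 78×0.261 = 20.358.
0: (6 − 5.85)²/5.85 = 0.0225/5.85 = 0.0038
1: (12 − 15.21)²/15.21 = 10.3041/15.21 = 0.6775
2: (25 − 19.656)²/19.656 = 28.558336/19.656 = 1.4529
3: (15 − 16.926)²/16.926 = 3.709476/16.926 = 0.2192
4+: (20 − 20.358)²/20.358 = 0.128164/20.358 = 0.0063
Sum = 2.360

2.360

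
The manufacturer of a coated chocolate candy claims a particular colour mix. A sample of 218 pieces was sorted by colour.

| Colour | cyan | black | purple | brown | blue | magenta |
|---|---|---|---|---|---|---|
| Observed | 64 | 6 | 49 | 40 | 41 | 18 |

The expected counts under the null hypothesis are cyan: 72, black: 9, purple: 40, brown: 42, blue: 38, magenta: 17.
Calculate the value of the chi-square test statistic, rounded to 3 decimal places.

χ² = (64−72)²/72 + (6−9)²/9 + (49−40)²/40 + (40−42)²/42 + (41−38)²/38 + (18−17)²/17
   = 0.8889 + 1.0000 + 2.0250 + 0.0952 + 0.2368 + 0.0588
Sum = 4.305

4.305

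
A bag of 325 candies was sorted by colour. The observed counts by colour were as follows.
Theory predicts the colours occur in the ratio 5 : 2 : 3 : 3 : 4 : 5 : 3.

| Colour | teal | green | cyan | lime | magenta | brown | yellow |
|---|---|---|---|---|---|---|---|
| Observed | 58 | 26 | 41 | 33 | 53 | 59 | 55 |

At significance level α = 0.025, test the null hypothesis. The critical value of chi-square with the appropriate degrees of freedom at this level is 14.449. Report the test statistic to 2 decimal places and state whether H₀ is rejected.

8.92; do not reject

Ratio total = 25. Expected counts: 325×5/25 = 65, 325×2/25 = 26, 325×3/25 = 39, 325×3/25 = 39, 325×4/25 = 52, 325×5/25 = 65, 325×3/25 = 39.
χ² = (58−65)²/65 + (26−26)²/26 + (41−39)²/39 + (33−39)²/39 + (53−52)²/52 + (59−65)²/65 + (55−39)²/39
   = 0.754 + 0.000 + 0.103 + 0.923 + 0.019 + 0.554 + 6.564
Sum = 8.92
df = 6. Since 8.92 < 14.449, we do not reject H₀.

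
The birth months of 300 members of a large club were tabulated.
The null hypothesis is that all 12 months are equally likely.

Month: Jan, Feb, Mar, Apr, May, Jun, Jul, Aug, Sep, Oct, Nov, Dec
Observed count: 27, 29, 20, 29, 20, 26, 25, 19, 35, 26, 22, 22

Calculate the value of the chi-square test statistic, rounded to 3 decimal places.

Under H₀ each category has probability 1/12, so each expected count is 300/12 = 25.
χ² = (27−25)²/25 + (29−25)²/25 + (20−25)²/25 + (29−25)²/25 + (20−25)²/25 + (26−25)²/25 + (25−25)²/25 + (19−25)²/25 + (35−25)²/25 + (26−25)²/25 + (22−25)²/25 + (22−25)²/25
   = 0.1600 + 0.6400 + 1.0000 + 0.6400 + 1.0000 + 0.0400 + 0.0000 + 1.4400 + 4.0000 + 0.0400 + 0.3600 + 0.3600
Sum = 9.680

9.680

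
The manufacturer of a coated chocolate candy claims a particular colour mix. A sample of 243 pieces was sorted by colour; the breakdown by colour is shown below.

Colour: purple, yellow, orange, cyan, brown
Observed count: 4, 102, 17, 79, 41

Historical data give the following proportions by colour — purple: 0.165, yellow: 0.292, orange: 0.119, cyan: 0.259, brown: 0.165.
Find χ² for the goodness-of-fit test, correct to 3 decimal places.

55.107

Expected counts E_i = n·p_i: 243×0.165 = 40.095, 243×0.292 = 70.956, 243×0.119 = 28.917, 243×0.259 = 62.937, 243×0.165 = 40.095.
purple: (4 − 40.095)²/40.095 = 1302.849025/40.095 = 32.4941
yellow: (102 − 70.956)²/70.956 = 963.729936/70.956 = 13.5821
orange: (17 − 28.917)²/28.917 = 142.014889/28.917 = 4.9111
cyan: (79 − 62.937)²/62.937 = 258.019969/62.937 = 4.0997
brown: (41 − 40.095)²/40.095 = 0.819025/40.095 = 0.0204
Sum = 55.107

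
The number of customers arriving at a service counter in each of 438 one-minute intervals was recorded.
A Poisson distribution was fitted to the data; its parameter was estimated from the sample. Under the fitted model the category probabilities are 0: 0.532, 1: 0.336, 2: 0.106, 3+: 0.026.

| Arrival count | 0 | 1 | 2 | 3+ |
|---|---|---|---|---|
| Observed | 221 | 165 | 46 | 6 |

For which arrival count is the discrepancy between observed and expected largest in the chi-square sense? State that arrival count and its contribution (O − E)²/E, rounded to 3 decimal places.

3+, 2.549

Expected counts E_i = n·p_i: 438×0.532 = 233.016, 438×0.336 = 147.168, 438×0.106 = 46.428, 438×0.026 = 11.388.
0: (221 − 233.016)²/233.016 = 144.384256/233.016 = 0.6196
1: (165 − 147.168)²/147.168 = 317.980224/147.168 = 2.1607
2: (46 − 46.428)²/46.428 = 0.183184/46.428 = 0.0039
3+: (6 − 11.388)²/11.388 = 29.030544/11.388 = 2.5492
The largest term is for 3+: 2.549.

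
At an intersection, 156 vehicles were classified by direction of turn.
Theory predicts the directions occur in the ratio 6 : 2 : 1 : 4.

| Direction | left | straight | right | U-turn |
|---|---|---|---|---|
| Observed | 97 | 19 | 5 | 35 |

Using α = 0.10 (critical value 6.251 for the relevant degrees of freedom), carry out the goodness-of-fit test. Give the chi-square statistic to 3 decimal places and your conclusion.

Ratio total = 13. Expected counts: 156×6/13 = 72, 156×2/13 = 24, 156×1/13 = 12, 156×4/13 = 48.
cat           O        E   (O−E)²/E
left         97       72     8.6806
straight     19       24     1.0417
right         5       12     4.0833
U-turn       35       48     3.5208
Sum = 17.326
df = 3. Since 17.326 > 6.251, we reject H₀.

17.326; reject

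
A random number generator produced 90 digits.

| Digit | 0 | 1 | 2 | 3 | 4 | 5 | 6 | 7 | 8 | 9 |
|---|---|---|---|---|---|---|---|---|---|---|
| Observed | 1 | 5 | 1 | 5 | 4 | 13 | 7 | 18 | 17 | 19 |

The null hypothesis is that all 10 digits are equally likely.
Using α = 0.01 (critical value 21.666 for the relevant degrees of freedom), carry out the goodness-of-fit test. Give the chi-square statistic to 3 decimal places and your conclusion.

50.000; reject

Under H₀ each category has probability 1/10, so each expected count is 90/10 = 9.
0: (1 − 9)²/9 = 64/9 = 7.1111
1: (5 − 9)²/9 = 16/9 = 1.7778
2: (1 − 9)²/9 = 64/9 = 7.1111
3: (5 − 9)²/9 = 16/9 = 1.7778
4: (4 − 9)²/9 = 25/9 = 2.7778
5: (13 − 9)²/9 = 16/9 = 1.7778
6: (7 − 9)²/9 = 4/9 = 0.4444
7: (18 − 9)²/9 = 81/9 = 9.0000
8: (17 − 9)²/9 = 64/9 = 7.1111
9: (19 − 9)²/9 = 100/9 = 11.1111
Sum = 50.000
df = 9. Since 50.000 > 21.666, we reject H₀.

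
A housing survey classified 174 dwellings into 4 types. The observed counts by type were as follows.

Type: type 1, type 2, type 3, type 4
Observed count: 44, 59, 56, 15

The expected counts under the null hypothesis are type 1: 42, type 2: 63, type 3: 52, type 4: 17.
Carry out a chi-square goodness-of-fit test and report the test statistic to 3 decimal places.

cat         O        E   (O−E)²/E
type 1     44       42     0.0952
type 2     59       63     0.2540
type 3     56       52     0.3077
type 4     15       17     0.2353
Sum = 0.892

0.892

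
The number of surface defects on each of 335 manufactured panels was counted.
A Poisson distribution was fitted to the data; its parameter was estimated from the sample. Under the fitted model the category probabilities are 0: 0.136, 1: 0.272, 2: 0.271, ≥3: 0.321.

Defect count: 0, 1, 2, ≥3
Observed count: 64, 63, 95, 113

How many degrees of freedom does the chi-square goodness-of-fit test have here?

2

There are k = 4 categories and 1 parameter estimated from the data, so df = 4 − 1 − 1 = 2.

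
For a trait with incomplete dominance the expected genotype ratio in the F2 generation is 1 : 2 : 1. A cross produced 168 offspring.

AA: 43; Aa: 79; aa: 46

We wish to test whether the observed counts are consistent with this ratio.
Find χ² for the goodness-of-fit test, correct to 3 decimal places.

Ratio total = 4. Expected counts: 168×1/4 = 42, 168×2/4 = 84, 168×1/4 = 42.
χ² = (43−42)²/42 + (79−84)²/84 + (46−42)²/42
   = 0.0238 + 0.2976 + 0.3810
Sum = 0.702

0.702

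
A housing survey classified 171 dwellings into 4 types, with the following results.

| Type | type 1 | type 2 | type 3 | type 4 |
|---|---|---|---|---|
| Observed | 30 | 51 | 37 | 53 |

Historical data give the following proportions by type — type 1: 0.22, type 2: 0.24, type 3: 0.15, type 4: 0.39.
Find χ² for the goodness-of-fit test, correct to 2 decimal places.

11.79

Expected counts E_i = n·p_i: 171×0.22 = 37.62, 171×0.24 = 41.04, 171×0.15 = 25.65, 171×0.39 = 66.69.
type 1: (30 − 37.62)²/37.62 = 58.0644/37.62 = 1.543
type 2: (51 − 41.04)²/41.04 = 99.2016/41.04 = 2.417
type 3: (37 − 25.65)²/25.65 = 128.8225/25.65 = 5.022
type 4: (53 − 66.69)²/66.69 = 187.4161/66.69 = 2.810
Sum = 11.79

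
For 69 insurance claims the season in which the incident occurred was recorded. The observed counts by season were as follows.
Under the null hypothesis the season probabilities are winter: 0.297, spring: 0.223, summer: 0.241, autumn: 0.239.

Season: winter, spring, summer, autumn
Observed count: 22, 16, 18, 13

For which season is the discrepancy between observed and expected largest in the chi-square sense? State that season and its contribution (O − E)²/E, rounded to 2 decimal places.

Expected counts E_i = n·p_i: 69×0.297 = 20.493, 69×0.223 = 15.387, 69×0.241 = 16.629, 69×0.239 = 16.491.
winter: (22 − 20.493)²/20.493 = 2.271049/20.493 = 0.111
spring: (16 − 15.387)²/15.387 = 0.375769/15.387 = 0.024
summer: (18 − 16.629)²/16.629 = 1.879641/16.629 = 0.113
autumn: (13 − 16.491)²/16.491 = 12.187081/16.491 = 0.739
The largest term is for autumn: 0.74.

autumn, 0.74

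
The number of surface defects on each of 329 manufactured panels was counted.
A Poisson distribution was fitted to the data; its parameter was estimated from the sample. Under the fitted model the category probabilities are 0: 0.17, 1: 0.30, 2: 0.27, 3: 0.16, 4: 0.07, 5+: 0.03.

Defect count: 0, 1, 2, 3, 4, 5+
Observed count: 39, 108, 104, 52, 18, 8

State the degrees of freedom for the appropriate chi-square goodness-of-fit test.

There are k = 6 categories and 1 parameter estimated from the data, so df = 6 − 1 − 1 = 4.

4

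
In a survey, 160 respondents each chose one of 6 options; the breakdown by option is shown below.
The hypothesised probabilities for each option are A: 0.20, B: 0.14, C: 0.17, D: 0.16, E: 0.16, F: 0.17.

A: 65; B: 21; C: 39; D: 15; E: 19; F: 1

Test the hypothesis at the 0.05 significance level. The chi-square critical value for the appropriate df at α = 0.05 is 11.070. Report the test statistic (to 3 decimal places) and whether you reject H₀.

Expected counts E_i = n·p_i: 160×0.20 = 32, 160×0.14 = 22.4, 160×0.17 = 27.2, 160×0.16 = 25.6, 160×0.16 = 25.6, 160×0.17 = 27.2.
χ² = (65−32)²/32 + (21−22.4)²/22.4 + (39−27.2)²/27.2 + (15−25.6)²/25.6 + (19−25.6)²/25.6 + (1−27.2)²/27.2
   = 34.0313 + 0.0875 + 5.1191 + 4.3891 + 1.7016 + 25.2368
Sum = 70.565
df = 5. Since 70.565 > 11.070, we reject H₀.

70.565; reject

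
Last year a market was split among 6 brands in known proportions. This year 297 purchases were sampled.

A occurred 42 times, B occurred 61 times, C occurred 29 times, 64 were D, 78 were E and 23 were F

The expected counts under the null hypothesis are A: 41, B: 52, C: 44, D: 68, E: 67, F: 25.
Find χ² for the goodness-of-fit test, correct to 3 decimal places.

A: (42 − 41)²/41 = 1/41 = 0.0244
B: (61 − 52)²/52 = 81/52 = 1.5577
C: (29 − 44)²/44 = 225/44 = 5.1136
D: (64 − 68)²/68 = 16/68 = 0.2353
E: (78 − 67)²/67 = 121/67 = 1.8060
F: (23 − 25)²/25 = 4/25 = 0.1600
Sum = 8.897

8.897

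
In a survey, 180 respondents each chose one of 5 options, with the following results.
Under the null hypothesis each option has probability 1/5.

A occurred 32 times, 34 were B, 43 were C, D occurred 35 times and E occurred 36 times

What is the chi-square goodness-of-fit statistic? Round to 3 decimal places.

Expected count for each of the 5 categories: 180/5 = 36.
χ² = (32−36)²/36 + (34−36)²/36 + (43−36)²/36 + (35−36)²/36 + (36−36)²/36
   = 0.4444 + 0.1111 + 1.3611 + 0.0278 + 0.0000
Sum = 1.944

1.944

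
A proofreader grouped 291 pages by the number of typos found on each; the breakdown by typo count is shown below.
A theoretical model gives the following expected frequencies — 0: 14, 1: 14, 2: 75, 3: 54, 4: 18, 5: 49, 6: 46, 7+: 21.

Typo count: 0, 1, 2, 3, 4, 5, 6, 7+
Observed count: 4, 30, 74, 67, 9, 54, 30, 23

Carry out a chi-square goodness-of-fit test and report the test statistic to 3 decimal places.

χ² = (4−14)²/14 + (30−14)²/14 + (74−75)²/75 + (67−54)²/54 + (9−18)²/18 + (54−49)²/49 + (30−46)²/46 + (23−21)²/21
   = 7.1429 + 18.2857 + 0.0133 + 3.1296 + 4.5000 + 0.5102 + 5.5652 + 0.1905
Sum = 39.337

39.337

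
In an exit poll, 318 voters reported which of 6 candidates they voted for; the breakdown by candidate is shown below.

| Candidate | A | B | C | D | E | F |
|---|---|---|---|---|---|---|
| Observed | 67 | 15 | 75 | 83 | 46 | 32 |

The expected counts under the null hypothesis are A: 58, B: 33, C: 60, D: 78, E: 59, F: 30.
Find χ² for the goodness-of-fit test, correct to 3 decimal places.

A: (67 − 58)²/58 = 81/58 = 1.3966
B: (15 − 33)²/33 = 324/33 = 9.8182
C: (75 − 60)²/60 = 225/60 = 3.7500
D: (83 − 78)²/78 = 25/78 = 0.3205
E: (46 − 59)²/59 = 169/59 = 2.8644
F: (32 − 30)²/30 = 4/30 = 0.1333
Sum = 18.283

18.283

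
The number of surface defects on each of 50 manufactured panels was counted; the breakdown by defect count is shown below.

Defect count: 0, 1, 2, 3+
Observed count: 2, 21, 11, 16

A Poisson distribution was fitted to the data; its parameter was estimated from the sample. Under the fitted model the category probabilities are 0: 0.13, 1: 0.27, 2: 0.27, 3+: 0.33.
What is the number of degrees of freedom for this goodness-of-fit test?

There are k = 4 categories and 1 parameter estimated from the data, so df = 4 − 1 − 1 = 2.

2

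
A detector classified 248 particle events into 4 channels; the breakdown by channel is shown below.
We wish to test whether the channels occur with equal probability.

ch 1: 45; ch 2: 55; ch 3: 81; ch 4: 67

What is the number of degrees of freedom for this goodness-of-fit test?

There are k = 4 categories and no parameters were estimated from the data, so df = 4 − 1 = 3.

3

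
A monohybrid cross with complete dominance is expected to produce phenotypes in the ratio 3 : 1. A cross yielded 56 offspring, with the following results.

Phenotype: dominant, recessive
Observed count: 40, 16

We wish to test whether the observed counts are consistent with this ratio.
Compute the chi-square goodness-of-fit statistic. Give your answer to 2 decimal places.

0.38

Ratio total = 4. Expected counts: 56×3/4 = 42, 56×1/4 = 14.
cat            O        E   (O−E)²/E
dominant      40       42      0.095
recessive     16       14      0.286
Sum = 0.38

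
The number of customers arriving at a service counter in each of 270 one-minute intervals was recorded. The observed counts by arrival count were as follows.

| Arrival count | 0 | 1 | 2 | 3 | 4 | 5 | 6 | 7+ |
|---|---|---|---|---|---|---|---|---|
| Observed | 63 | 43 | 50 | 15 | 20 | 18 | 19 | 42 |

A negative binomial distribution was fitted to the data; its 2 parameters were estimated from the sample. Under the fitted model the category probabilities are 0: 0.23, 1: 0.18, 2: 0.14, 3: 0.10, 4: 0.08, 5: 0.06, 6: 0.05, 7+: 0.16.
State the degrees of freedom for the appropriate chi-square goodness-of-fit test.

5

There are k = 8 categories and 2 parameters estimated from the data, so df = 8 − 1 − 2 = 5.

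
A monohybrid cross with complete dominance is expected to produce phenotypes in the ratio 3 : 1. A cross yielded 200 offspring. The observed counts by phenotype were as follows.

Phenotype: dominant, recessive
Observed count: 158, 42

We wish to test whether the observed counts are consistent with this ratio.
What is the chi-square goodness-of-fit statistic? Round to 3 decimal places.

1.707

Ratio total = 4. Expected counts: 200×3/4 = 150, 200×1/4 = 50.
χ² = (158−150)²/150 + (42−50)²/50
   = 0.4267 + 1.2800
Sum = 1.707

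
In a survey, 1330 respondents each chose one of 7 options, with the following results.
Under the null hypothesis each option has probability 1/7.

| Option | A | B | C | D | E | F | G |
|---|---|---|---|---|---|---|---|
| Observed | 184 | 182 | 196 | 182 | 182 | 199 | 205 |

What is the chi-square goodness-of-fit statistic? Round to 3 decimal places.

Under H₀ each category has probability 1/7, so each expected count is 1330/7 = 190.
χ² = (184−190)²/190 + (182−190)²/190 + (196−190)²/190 + (182−190)²/190 + (182−190)²/190 + (199−190)²/190 + (205−190)²/190
   = 0.1895 + 0.3368 + 0.1895 + 0.3368 + 0.3368 + 0.4263 + 1.1842
Sum = 3.000

3.000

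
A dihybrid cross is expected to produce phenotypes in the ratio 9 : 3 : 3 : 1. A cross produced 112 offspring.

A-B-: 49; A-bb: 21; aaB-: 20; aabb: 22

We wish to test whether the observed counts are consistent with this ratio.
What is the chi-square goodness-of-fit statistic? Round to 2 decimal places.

Ratio total = 16. Expected counts: 112×9/16 = 63, 112×3/16 = 21, 112×3/16 = 21, 112×1/16 = 7.
cat         O        E   (O−E)²/E
A-B-       49       63      3.111
A-bb       21       21      0.000
aaB-       20       21      0.048
aabb       22        7     32.143
Sum = 35.30

35.30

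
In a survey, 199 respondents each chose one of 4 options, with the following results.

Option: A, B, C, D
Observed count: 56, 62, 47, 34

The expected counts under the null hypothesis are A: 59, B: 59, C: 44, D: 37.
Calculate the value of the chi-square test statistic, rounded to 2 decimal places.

0.75

cat         O        E   (O−E)²/E
A          56       59      0.153
B          62       59      0.153
C          47       44      0.205
D          34       37      0.243
Sum = 0.75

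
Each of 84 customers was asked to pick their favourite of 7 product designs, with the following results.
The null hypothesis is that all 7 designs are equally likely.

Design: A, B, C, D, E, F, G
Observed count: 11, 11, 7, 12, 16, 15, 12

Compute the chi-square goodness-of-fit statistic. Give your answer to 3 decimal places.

Expected count for each of the 7 categories: 84/7 = 12.
A: (11 − 12)²/12 = 1/12 = 0.0833
B: (11 − 12)²/12 = 1/12 = 0.0833
C: (7 − 12)²/12 = 25/12 = 2.0833
D: (12 − 12)²/12 = 0/12 = 0.0000
E: (16 − 12)²/12 = 16/12 = 1.3333
F: (15 − 12)²/12 = 9/12 = 0.7500
G: (12 − 12)²/12 = 0/12 = 0.0000
Sum = 4.333

4.333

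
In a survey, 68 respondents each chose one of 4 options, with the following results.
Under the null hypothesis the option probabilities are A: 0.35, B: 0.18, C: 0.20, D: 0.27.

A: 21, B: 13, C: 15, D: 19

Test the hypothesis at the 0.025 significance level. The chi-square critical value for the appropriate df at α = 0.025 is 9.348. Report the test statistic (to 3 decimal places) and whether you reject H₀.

0.543; do not reject

Expected counts E_i = n·p_i: 68×0.35 = 23.8, 68×0.18 = 12.24, 68×0.20 = 13.6, 68×0.27 = 18.36.
cat         O        E   (O−E)²/E
A          21     23.8     0.3294
B          13    12.24     0.0472
C          15     13.6     0.1441
D          19    18.36     0.0223
Sum = 0.543
df = 3. Since 0.543 < 9.348, we do not reject H₀.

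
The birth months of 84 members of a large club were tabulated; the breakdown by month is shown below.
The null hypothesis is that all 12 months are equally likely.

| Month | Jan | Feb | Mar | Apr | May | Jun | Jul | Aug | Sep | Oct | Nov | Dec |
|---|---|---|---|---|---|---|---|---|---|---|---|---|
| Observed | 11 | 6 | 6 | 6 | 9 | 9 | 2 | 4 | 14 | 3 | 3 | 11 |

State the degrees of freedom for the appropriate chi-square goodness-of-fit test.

11

There are k = 12 categories and no parameters were estimated from the data, so df = 12 − 1 = 11.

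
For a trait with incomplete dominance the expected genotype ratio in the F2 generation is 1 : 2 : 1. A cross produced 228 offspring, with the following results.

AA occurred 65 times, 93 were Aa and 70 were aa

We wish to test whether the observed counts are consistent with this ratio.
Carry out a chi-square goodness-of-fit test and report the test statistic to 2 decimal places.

Ratio total = 4. Expected counts: 228×1/4 = 57, 228×2/4 = 114, 228×1/4 = 57.
cat         O        E   (O−E)²/E
AA         65       57      1.123
Aa         93      114      3.868
aa         70       57      2.965
Sum = 7.96

7.96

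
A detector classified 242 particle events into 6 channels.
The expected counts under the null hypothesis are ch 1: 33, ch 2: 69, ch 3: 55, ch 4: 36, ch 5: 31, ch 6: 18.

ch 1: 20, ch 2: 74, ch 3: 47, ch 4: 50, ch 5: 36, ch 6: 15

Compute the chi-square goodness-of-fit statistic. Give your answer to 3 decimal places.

χ² = (20−33)²/33 + (74−69)²/69 + (47−55)²/55 + (50−36)²/36 + (36−31)²/31 + (15−18)²/18
   = 5.1212 + 0.3623 + 1.1636 + 5.4444 + 0.8065 + 0.5000
Sum = 13.398

13.398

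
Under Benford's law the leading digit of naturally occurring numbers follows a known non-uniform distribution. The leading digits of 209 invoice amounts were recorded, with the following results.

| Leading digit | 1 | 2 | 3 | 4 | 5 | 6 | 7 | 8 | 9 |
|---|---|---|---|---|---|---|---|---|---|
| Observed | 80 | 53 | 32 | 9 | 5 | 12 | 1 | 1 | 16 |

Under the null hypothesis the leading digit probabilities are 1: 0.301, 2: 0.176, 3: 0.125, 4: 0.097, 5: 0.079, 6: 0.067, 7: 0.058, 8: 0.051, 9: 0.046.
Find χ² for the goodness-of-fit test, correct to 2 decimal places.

50.89

Expected counts E_i = n·p_i: 209×0.301 = 62.909, 209×0.176 = 36.784, 209×0.125 = 26.125, 209×0.097 = 20.273, 209×0.079 = 16.511, 209×0.067 = 14.003, 209×0.058 = 12.122, 209×0.051 = 10.659, 209×0.046 = 9.614.
cat         O        E   (O−E)²/E
1          80   62.909      4.643
2          53   36.784      7.149
3          32   26.125      1.321
4           9   20.273      6.268
5           5   16.511      8.025
6          12   14.003      0.287
7           1   12.122     10.204
8           1   10.659      8.753
9          16    9.614      4.242
Sum = 50.89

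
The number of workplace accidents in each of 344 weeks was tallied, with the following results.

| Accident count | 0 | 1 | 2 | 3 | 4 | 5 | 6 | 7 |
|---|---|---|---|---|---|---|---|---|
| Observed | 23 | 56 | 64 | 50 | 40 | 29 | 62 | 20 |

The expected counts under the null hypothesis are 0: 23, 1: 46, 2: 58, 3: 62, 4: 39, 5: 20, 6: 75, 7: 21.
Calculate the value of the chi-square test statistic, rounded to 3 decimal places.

χ² = (23−23)²/23 + (56−46)²/46 + (64−58)²/58 + (50−62)²/62 + (40−39)²/39 + (29−20)²/20 + (62−75)²/75 + (20−21)²/21
   = 0.0000 + 2.1739 + 0.6207 + 2.3226 + 0.0256 + 4.0500 + 2.2533 + 0.0476
Sum = 11.494

11.494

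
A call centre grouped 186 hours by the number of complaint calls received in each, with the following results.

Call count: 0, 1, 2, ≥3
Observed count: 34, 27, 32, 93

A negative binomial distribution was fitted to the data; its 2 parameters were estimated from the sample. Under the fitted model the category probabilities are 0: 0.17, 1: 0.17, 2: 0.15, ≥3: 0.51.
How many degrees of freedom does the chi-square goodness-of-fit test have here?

There are k = 4 categories and 2 parameters estimated from the data, so df = 4 − 1 − 2 = 1.

1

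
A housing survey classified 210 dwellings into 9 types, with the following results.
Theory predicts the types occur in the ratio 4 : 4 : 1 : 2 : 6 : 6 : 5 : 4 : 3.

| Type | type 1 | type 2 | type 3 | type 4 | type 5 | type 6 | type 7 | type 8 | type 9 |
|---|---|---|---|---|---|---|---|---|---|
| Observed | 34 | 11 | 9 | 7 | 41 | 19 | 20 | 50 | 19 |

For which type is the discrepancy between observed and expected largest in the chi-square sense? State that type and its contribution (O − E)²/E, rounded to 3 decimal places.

type 8, 28.167

Ratio total = 35. Expected counts: 210×4/35 = 24, 210×4/35 = 24, 210×1/35 = 6, 210×2/35 = 12, 210×6/35 = 36, 210×6/35 = 36, 210×5/35 = 30, 210×4/35 = 24, 210×3/35 = 18.
cat         O        E   (O−E)²/E
type 1     34       24     4.1667
type 2     11       24     7.0417
type 3      9        6     1.5000
type 4      7       12     2.0833
type 5     41       36     0.6944
type 6     19       36     8.0278
type 7     20       30     3.3333
type 8     50       24    28.1667
type 9     19       18     0.0556
The largest term is for type 8: 28.167.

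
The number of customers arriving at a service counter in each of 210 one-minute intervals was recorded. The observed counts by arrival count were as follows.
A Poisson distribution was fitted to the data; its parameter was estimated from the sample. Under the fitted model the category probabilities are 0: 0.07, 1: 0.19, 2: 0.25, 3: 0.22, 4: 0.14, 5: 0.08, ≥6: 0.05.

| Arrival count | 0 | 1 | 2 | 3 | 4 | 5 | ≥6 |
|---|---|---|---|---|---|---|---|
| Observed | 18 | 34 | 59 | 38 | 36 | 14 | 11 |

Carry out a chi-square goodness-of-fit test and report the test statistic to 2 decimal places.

Expected counts E_i = n·p_i: 210×0.07 = 14.7, 210×0.19 = 39.9, 210×0.25 = 52.5, 210×0.22 = 46.2, 210×0.14 = 29.4, 210×0.08 = 16.8, 210×0.05 = 10.5.
cat         O        E   (O−E)²/E
0          18     14.7      0.741
1          34     39.9      0.872
2          59     52.5      0.805
3          38     46.2      1.455
4          36     29.4      1.482
5          14     16.8      0.467
≥6         11     10.5      0.024
Sum = 5.85

5.85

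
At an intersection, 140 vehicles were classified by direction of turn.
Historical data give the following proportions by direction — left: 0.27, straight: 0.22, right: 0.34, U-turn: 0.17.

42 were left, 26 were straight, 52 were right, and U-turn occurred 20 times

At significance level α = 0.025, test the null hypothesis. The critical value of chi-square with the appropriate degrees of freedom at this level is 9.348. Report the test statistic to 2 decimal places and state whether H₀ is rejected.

Expected counts E_i = n·p_i: 140×0.27 = 37.8, 140×0.22 = 30.8, 140×0.34 = 47.6, 140×0.17 = 23.8.
left: (42 − 37.8)²/37.8 = 17.64/37.8 = 0.467
straight: (26 − 30.8)²/30.8 = 23.04/30.8 = 0.748
right: (52 − 47.6)²/47.6 = 19.36/47.6 = 0.407
U-turn: (20 − 23.8)²/23.8 = 14.44/23.8 = 0.607
Sum = 2.23
df = 3. Since 2.23 < 9.348, we do not reject H₀.

2.23; do not reject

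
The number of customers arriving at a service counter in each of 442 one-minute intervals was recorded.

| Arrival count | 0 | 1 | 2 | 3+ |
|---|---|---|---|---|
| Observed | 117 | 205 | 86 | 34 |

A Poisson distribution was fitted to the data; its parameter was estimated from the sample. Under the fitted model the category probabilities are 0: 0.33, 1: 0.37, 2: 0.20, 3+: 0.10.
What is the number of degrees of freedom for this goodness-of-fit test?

2

There are k = 4 categories and 1 parameter estimated from the data, so df = 4 − 1 − 1 = 2.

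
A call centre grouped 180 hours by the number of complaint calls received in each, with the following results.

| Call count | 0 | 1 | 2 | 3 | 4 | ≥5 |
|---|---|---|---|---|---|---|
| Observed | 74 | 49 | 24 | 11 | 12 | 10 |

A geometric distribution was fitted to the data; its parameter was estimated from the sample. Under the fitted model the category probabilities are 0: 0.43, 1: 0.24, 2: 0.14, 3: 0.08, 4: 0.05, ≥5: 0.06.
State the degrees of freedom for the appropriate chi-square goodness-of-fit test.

4

There are k = 6 categories and 1 parameter estimated from the data, so df = 6 − 1 − 1 = 4.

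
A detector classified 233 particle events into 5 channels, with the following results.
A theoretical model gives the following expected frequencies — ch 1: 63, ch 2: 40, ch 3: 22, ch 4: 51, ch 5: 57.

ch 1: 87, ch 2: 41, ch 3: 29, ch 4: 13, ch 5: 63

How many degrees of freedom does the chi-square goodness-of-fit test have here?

There are k = 5 categories and no parameters were estimated from the data, so df = 5 − 1 = 4.

4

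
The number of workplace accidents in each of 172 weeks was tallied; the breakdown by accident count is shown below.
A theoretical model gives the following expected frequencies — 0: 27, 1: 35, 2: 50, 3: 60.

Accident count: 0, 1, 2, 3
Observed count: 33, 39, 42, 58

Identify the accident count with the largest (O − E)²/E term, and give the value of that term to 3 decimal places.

χ² = (33−27)²/27 + (39−35)²/35 + (42−50)²/50 + (58−60)²/60
   = 1.3333 + 0.4571 + 1.2800 + 0.0667
The largest term is for 0: 1.333.

0, 1.333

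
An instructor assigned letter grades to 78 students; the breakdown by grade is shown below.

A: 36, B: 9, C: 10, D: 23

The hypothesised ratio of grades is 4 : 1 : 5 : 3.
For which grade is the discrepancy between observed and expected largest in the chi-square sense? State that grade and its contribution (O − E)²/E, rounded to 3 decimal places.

C, 13.333

Ratio total = 13. Expected counts: 78×4/13 = 24, 78×1/13 = 6, 78×5/13 = 30, 78×3/13 = 18.
A: (36 − 24)²/24 = 144/24 = 6.0000
B: (9 − 6)²/6 = 9/6 = 1.5000
C: (10 − 30)²/30 = 400/30 = 13.3333
D: (23 − 18)²/18 = 25/18 = 1.3889
The largest term is for C: 13.333.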